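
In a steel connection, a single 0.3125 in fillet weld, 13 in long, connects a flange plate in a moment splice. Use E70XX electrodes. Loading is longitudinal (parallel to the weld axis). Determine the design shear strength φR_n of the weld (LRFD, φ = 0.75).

E70XX → F_EXX = 70 ksi.
Effective throat t_e = 0.707 × 0.3125 = 0.2209 in.
Total length L = 13 in; A_we = 0.2209 × 13 = 2.872 in².
F_nw = 0.6 F_EXX = 0.6 × 70 = 42 ksi.
φR_n = 0.75 × 42 × 2.872 = 90.47 kip.

φR_n ≈ 90.5 kip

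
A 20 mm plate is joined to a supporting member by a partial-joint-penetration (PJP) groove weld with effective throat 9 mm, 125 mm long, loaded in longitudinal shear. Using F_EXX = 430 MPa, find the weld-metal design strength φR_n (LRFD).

φR_n ≈ 218 kN

Effective throat (given) t_e = 9 mm.
A_we = 9 × 125 = 1125 mm².
F_nw = 0.6 F_EXX = 258 MPa.
φR_n = 0.75 × 258 × 1125 × 10⁻³ = 217.7 kN.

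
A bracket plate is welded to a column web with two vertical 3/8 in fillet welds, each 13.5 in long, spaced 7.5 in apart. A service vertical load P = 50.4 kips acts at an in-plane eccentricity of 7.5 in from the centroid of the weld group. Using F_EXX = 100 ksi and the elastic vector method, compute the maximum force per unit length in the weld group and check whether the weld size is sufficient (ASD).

f_max ≈ 4.88 kip/in; adequate

Total weld length L_w = 27 in. Treat welds as unit-width lines.
Polar moment about centroid: J = 2[d³/12 + d(b/2)²] = 2[13.5³/12 + 13.5×3.75²] = 789.8 in³.
Direct shear f_v = P/L_w = 50.4 / 27 = 1.867 kip/in (vertical).
Torsion M = P·e = 50.4 × 7.5 = 378 kip·in.
Critical point at (x, y) = (3.75, 6.75) from centroid. f_tx = M·y/J = 3.231 kip/in; f_ty = M·x/J = 1.795 kip/in.
Resultant f_max = √[f_tx² + (f_v + f_ty)²] = √[3.231² + (1.867 + 1.795)²] = 4.883 kip/in.
Capacity per unit length: r_n/Ω = (1/2.0) × 0.6 × 100 × (0.707 × 0.375) = 7.954 kip/in.
4.883 ≤ 7.954 → adequate.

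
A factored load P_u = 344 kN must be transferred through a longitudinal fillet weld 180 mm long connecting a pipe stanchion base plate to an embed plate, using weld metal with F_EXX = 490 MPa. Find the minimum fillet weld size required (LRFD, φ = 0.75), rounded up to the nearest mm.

w = 13 mm

Total weld length L = 180 mm.
Required throat t_e = P_u / (φ × 0.6 F_EXX × L) = 344 / (0.75 × 0.6 × 490 × 180 × 10⁻³) = 8.667 mm.
Required leg w = t_e / 0.707 = 12.26 mm → use 13 mm.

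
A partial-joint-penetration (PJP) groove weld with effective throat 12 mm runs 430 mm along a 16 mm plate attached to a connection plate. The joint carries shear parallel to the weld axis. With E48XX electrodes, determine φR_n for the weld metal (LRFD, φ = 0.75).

E48XX → F_EXX = 480 MPa.
Effective throat (given) t_e = 12 mm.
A_we = 12 × 430 = 5160 mm².
F_nw = 0.6 F_EXX = 288 MPa.
φR_n = 0.75 × 288 × 5160 × 10⁻³ = 1115 kN.

φR_n ≈ 1110 kN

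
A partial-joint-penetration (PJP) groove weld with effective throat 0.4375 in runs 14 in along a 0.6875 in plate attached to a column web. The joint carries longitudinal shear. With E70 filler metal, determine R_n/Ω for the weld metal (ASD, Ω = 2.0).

E70XX → F_EXX = 70 ksi.
Effective throat (given) t_e = 0.4375 in.
A_we = 0.4375 × 14 = 6.125 in².
F_nw = 0.6 F_EXX = 42 ksi.
R_n/Ω = (42 × 6.125) / 2.0 = 128.6 kips.

R_n/Ω ≈ 129 kips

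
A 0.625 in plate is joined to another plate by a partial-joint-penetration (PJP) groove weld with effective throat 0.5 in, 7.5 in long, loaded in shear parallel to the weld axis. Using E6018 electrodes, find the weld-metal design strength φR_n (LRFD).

E60XX → F_EXX = 60 ksi.
Effective throat (given) t_e = 0.5 in.
A_we = 0.5 × 7.5 = 3.75 in².
F_nw = 0.6 F_EXX = 36 ksi.
φR_n = 0.75 × 36 × 3.75 = 101.2 kips.

φR_n ≈ 101 kips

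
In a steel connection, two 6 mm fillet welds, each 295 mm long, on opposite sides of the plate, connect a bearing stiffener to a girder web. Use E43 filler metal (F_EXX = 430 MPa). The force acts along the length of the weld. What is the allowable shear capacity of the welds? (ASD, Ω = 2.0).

Effective throat t_e = 0.707 × 6 = 4.242 mm.
Total length L = 590 mm; A_we = 4.242 × 590 = 2503 mm².
F_nw = 0.6 F_EXX = 0.6 × 430 = 258 MPa.
R_n = 258 × 2503 × 10⁻³ = 645.7 kN; R_n/Ω = 645.7/2.0 = 322.9 kN.

R_n/Ω ≈ 323 kN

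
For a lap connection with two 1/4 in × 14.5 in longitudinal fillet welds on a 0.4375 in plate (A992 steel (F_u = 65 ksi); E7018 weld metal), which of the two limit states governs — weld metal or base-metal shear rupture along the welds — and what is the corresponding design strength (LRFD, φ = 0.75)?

φR_n ≈ 161 kip (weld metal governs)

E70XX → F_EXX = 70 ksi.
t_e = 0.707 × 0.25 = 0.1767 in; L = 29 in.
Weld metal: φR_n = 0.75 × 0.6 × 70 × 0.1767 × 29 = 161.5 kip.
Base metal (shear rupture): φR_n = 0.75 × 0.6 × 65 × 0.4375 × 29 = 371.1 kip.
Governing: weld metal.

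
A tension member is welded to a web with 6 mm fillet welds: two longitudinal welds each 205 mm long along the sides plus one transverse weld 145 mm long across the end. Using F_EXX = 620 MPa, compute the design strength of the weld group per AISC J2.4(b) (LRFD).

φR_n ≈ 670 kN

t_e = 0.707 × 6 = 4.242 mm.
R_nwl = 0.6 × 620 × 4.242 × 410 × 10⁻³ = 647 kN (longitudinal, 2 welds).
R_nwt = 0.6 × 620 × 4.242 × 145 × 10⁻³ = 228.8 kN (transverse, base value).
(i) R_nwl + R_nwt = 875.8 kN; (ii) 0.85 R_nwl + 1.5 R_nwt = 893.2 kN.
R_n = max = 893.2 kN [governs: (ii)]; φR_n = 669.9 kN.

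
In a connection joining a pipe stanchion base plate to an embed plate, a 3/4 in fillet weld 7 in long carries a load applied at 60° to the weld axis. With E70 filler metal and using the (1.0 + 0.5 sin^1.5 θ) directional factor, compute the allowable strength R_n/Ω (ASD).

E70XX → F_EXX = 70 ksi.
t_e = 0.707 × 0.75 = 0.5302 in; A_we = 0.5302 × 7 = 3.712 in².
Directional factor: 1.0 + 0.5 sin^1.5(60°) = 1.403.
F_nw = 0.6 × 70 × 1.403 = 58.92 ksi.
R_n/Ω = (58.92 × 3.712) / 2.0 = 109.4 kips.

R_n/Ω ≈ 109 kips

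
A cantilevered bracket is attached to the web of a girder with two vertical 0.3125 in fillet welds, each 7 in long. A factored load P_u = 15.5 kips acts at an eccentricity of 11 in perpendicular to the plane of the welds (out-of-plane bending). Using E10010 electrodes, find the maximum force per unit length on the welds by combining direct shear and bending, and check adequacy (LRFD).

E100XX → F_EXX = 100 ksi.
L_w = 2 × 7 = 14 in; section modulus (unit throat) S = 2 × L²/6 = 16.33 in².
Direct shear f_v = P/L_w = 15.5/14 = 1.107 kip/in.
Moment M = P × e = 15.5 × 11 = 170.5 kip·in; bending f_b = M/S = 10.44 kip/in.
f_max = √(f_v² + f_b²) = √(1.107² + 10.44²) = 10.5 kip/in.
φr_n = 0.75 × 0.6 × 100 × (0.707 × 0.3125) = 9.942 kip/in → NOT adequate.

f_max ≈ 10.5 kip/in; NOT adequate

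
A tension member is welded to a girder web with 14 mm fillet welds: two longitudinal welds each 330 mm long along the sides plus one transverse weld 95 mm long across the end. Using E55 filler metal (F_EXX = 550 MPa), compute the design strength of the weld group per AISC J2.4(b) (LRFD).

φR_n ≈ 1850 kN

t_e = 0.707 × 14 = 9.898 mm.
R_nwl = 0.6 × 550 × 9.898 × 660 × 10⁻³ = 2156 kN (longitudinal, 2 welds).
R_nwt = 0.6 × 550 × 9.898 × 95 × 10⁻³ = 310.3 kN (transverse, base value).
(i) R_nwl + R_nwt = 2466 kN; (ii) 0.85 R_nwl + 1.5 R_nwt = 2298 kN.
R_n = max = 2466 kN [governs: (i)]; φR_n = 1850 kN.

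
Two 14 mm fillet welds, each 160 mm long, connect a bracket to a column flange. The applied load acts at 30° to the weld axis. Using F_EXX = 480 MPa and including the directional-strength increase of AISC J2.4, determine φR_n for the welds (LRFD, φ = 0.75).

φR_n ≈ 805 kN

t_e = 0.707 × 14 = 9.898 mm; A_we = 9.898 × 320 = 3167 mm².
Directional factor: 1.0 + 0.5 sin^1.5(30°) = 1.177.
F_nw = 0.6 × 480 × 1.177 = 338.9 MPa.
φR_n = 0.75 × 338.9 × 3167 × 10⁻³ = 805.1 kN.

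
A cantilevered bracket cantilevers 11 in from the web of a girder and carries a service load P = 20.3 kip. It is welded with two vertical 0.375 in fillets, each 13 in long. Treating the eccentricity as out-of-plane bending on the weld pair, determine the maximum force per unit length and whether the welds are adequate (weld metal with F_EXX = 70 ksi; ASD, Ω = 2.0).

L_w = 2 × 13 = 26 in; section modulus (unit throat) S = 2 × L²/6 = 56.33 in².
Direct shear f_v = P/L_w = 20.3/26 = 0.7808 kip/in.
Moment M = P × e = 20.3 × 11 = 223.3 kip·in; bending f_b = M/S = 3.964 kip/in.
f_max = √(f_v² + f_b²) = √(0.7808² + 3.964²) = 4.04 kip/in.
r_n/Ω = (1/2.0) × 0.6 × 70 × (0.707 × 0.375) = 5.568 kip/in → adequate.

f_max ≈ 4.04 kip/in; adequate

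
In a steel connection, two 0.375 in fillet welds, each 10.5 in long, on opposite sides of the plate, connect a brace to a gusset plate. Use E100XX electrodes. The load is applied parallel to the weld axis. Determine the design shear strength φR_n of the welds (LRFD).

E100XX → F_EXX = 100 ksi.
Effective throat t_e = 0.707 × 0.375 = 0.2651 in.
Total length L = 21 in; A_we = 0.2651 × 21 = 5.568 in².
F_nw = 0.6 F_EXX = 0.6 × 100 = 60 ksi.
φR_n = 0.75 × 60 × 5.568 = 250.5 kip.

φR_n ≈ 251 kip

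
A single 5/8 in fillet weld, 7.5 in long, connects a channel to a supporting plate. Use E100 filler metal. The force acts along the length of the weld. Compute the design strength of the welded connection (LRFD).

E100XX → F_EXX = 100 ksi.
Effective throat t_e = 0.707 × 0.625 = 0.4419 in.
Total length L = 7.5 in; A_we = 0.4419 × 7.5 = 3.314 in².
F_nw = 0.6 F_EXX = 0.6 × 100 = 60 ksi.
φR_n = 0.75 × 60 × 3.314 = 149.1 kips.

φR_n ≈ 149 kips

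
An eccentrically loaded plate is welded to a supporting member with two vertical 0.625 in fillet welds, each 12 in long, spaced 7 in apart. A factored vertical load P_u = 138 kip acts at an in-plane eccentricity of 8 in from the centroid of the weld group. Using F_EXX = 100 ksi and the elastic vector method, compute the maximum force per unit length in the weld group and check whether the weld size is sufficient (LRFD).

f_max ≈ 16.8 kip/in; adequate

Total weld length L_w = 24 in. Treat welds as unit-width lines.
Polar moment about centroid: J = 2[d³/12 + d(b/2)²] = 2[12³/12 + 12×3.5²] = 582 in³.
Direct shear f_v = P/L_w = 138 / 24 = 5.75 kip/in (vertical).
Torsion M = P·e = 138 × 8 = 1104 kip·in.
Critical point at (x, y) = (3.5, 6) from centroid. f_tx = M·y/J = 11.38 kip/in; f_ty = M·x/J = 6.639 kip/in.
Resultant f_max = √[f_tx² + (f_v + f_ty)²] = √[11.38² + (5.75 + 6.639)²] = 16.82 kip/in.
Capacity per unit length: φr_n = 0.75 × 0.6 × 100 × (0.707 × 0.625) = 19.88 kip/in.
16.82 ≤ 19.88 → adequate.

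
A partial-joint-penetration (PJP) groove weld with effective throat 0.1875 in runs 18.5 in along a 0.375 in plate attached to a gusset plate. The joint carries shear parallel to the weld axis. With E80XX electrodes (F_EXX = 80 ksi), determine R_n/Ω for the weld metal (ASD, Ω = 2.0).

Effective throat (given) t_e = 0.1875 in.
A_we = 0.1875 × 18.5 = 3.469 in².
F_nw = 0.6 F_EXX = 48 ksi.
R_n/Ω = (48 × 3.469) / 2.0 = 83.25 kip.

R_n/Ω ≈ 83.2 kip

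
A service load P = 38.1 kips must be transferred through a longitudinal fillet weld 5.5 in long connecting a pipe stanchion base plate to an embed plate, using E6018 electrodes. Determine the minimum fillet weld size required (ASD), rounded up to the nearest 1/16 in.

E60XX → F_EXX = 60 ksi.
Total weld length L = 5.5 in.
Required throat t_e = P × Ω / (0.6 F_EXX × L) = 38.1 × 2.0 / (0.6 × 60 × 5.5) = 0.3848 in.
Required leg w = t_e / 0.707 = 0.5443 in → use 9/16 in.

w = 9/16 in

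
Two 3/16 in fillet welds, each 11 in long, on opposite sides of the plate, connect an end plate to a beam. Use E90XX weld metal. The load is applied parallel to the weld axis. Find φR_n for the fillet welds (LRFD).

φR_n ≈ 118 kip

E90XX → F_EXX = 90 ksi.
Effective throat t_e = 0.707 × 0.1875 = 0.1326 in.
Total length L = 22 in; A_we = 0.1326 × 22 = 2.916 in².
F_nw = 0.6 F_EXX = 0.6 × 90 = 54 ksi.
φR_n = 0.75 × 54 × 2.916 = 118.1 kip.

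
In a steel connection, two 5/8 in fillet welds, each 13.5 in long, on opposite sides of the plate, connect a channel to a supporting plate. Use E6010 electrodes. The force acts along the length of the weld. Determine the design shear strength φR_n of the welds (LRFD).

E60XX → F_EXX = 60 ksi.
Effective throat t_e = 0.707 × 0.625 = 0.4419 in.
Total length L = 27 in; A_we = 0.4419 × 27 = 11.93 in².
F_nw = 0.6 F_EXX = 0.6 × 60 = 36 ksi.
φR_n = 0.75 × 36 × 11.93 = 322.1 kip.

φR_n ≈ 322 kip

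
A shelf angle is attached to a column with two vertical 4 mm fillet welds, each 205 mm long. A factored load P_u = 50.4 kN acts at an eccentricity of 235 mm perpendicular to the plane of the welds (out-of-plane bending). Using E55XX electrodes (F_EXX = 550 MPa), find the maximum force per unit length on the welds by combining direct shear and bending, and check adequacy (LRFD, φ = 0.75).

f_max ≈ 854 N/mm; NOT adequate

L_w = 2 × 205 = 410 mm; section modulus (unit throat) S = 2 × L²/6 = 14010 mm².
Direct shear f_v = P/L_w = 50.4×10³/410 = 122.9 N/mm.
Moment M = P × e = 50.4×10³ × 235 = 11844000 N·mm; bending f_b = M/S = 845.5 N/mm.
f_max = √(f_v² + f_b²) = √(122.9² + 845.5²) = 854.4 N/mm.
φr_n = 0.75 × 0.6 × 550 × (0.707 × 4) = 699.9 N/mm → NOT adequate.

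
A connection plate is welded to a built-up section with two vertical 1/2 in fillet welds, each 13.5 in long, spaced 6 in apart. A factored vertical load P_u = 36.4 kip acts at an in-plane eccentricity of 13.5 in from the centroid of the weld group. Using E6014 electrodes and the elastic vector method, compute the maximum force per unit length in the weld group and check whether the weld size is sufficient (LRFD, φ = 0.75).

E60XX → F_EXX = 60 ksi.
Total weld length L_w = 27 in. Treat welds as unit-width lines.
Polar moment about centroid: J = 2[d³/12 + d(b/2)²] = 2[13.5³/12 + 13.5×3²] = 653.1 in³.
Direct shear f_v = P/L_w = 36.4 / 27 = 1.348 kip/in (vertical).
Torsion M = P·e = 36.4 × 13.5 = 491.4 kip·in.
Critical point at (x, y) = (3, 6.75) from centroid. f_tx = M·y/J = 5.079 kip/in; f_ty = M·x/J = 2.257 kip/in.
Resultant f_max = √[f_tx² + (f_v + f_ty)²] = √[5.079² + (1.348 + 2.257)²] = 6.229 kip/in.
Capacity per unit length: φr_n = 0.75 × 0.6 × 60 × (0.707 × 0.5) = 9.544 kip/in.
6.229 ≤ 9.544 → adequate.

f_max ≈ 6.23 kip/in; adequate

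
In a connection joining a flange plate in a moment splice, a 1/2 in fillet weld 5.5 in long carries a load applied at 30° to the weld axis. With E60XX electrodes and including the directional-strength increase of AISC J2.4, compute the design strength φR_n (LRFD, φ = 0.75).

E60XX → F_EXX = 60 ksi.
t_e = 0.707 × 0.5 = 0.3535 in; A_we = 0.3535 × 5.5 = 1.944 in².
Directional factor: 1.0 + 0.5 sin^1.5(30°) = 1.177.
F_nw = 0.6 × 60 × 1.177 = 42.36 ksi.
φR_n = 0.75 × 42.36 × 1.944 = 61.77 kip.

φR_n ≈ 61.8 kip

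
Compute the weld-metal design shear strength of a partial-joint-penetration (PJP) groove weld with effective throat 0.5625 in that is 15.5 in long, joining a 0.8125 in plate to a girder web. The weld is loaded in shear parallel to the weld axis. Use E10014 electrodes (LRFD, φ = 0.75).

E100XX → F_EXX = 100 ksi.
Effective throat (given) t_e = 0.5625 in.
A_we = 0.5625 × 15.5 = 8.719 in².
F_nw = 0.6 F_EXX = 60 ksi.
φR_n = 0.75 × 60 × 8.719 = 392.3 kip.

φR_n ≈ 392 kip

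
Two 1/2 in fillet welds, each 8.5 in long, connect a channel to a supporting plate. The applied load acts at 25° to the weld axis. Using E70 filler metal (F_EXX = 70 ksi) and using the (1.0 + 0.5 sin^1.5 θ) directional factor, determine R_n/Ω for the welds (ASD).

t_e = 0.707 × 0.5 = 0.3535 in; A_we = 0.3535 × 17 = 6.01 in².
Directional factor: 1.0 + 0.5 sin^1.5(25°) = 1.137.
F_nw = 0.6 × 70 × 1.137 = 47.77 ksi.
R_n/Ω = (47.77 × 6.01) / 2.0 = 143.5 kip.

R_n/Ω ≈ 144 kip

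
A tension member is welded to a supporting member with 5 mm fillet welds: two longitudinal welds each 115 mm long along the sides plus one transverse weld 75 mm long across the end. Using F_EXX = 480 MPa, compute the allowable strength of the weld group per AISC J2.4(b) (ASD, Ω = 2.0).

t_e = 0.707 × 5 = 3.535 mm.
R_nwl = 0.6 × 480 × 3.535 × 230 × 10⁻³ = 234.2 kN (longitudinal, 2 welds).
R_nwt = 0.6 × 480 × 3.535 × 75 × 10⁻³ = 76.36 kN (transverse, base value).
(i) R_nwl + R_nwt = 310.5 kN; (ii) 0.85 R_nwl + 1.5 R_nwt = 313.6 kN.
R_n = max = 313.6 kN [governs: (ii)]; R_n/Ω = 156.8 kN.

R_n/Ω ≈ 157 kN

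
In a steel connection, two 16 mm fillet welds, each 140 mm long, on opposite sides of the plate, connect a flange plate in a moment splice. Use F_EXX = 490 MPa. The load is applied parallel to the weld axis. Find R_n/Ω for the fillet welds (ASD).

R_n/Ω ≈ 466 kN

Effective throat t_e = 0.707 × 16 = 11.31 mm.
Total length L = 280 mm; A_we = 11.31 × 280 = 3167 mm².
F_nw = 0.6 F_EXX = 0.6 × 490 = 294 MPa.
R_n = 294 × 3167 × 10⁻³ = 931.2 kN; R_n/Ω = 931.2/2.0 = 465.6 kN.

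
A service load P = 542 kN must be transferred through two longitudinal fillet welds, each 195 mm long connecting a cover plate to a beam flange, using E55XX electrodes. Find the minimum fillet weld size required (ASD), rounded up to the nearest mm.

E55XX → F_EXX = 550 MPa.
Total weld length L = 390 mm.
Required throat t_e = P × Ω / (0.6 F_EXX × L) = 542 × 2.0 / (0.6 × 550 × 390 × 10⁻³) = 8.423 mm.
Required leg w = t_e / 0.707 = 11.91 mm → use 12 mm.

w = 12 mm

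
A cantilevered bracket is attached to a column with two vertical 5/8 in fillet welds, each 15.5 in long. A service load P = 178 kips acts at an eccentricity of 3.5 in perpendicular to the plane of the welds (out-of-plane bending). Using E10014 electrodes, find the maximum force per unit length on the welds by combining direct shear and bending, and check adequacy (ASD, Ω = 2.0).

f_max ≈ 9.67 kip/in; adequate

E100XX → F_EXX = 100 ksi.
L_w = 2 × 15.5 = 31 in; section modulus (unit throat) S = 2 × L²/6 = 80.08 in².
Direct shear f_v = P/L_w = 178/31 = 5.742 kip/in.
Moment M = P × e = 178 × 3.5 = 623 kip·in; bending f_b = M/S = 7.779 kip/in.
f_max = √(f_v² + f_b²) = √(5.742² + 7.779²) = 9.669 kip/in.
r_n/Ω = (1/2.0) × 0.6 × 100 × (0.707 × 0.625) = 13.26 kip/in → adequate.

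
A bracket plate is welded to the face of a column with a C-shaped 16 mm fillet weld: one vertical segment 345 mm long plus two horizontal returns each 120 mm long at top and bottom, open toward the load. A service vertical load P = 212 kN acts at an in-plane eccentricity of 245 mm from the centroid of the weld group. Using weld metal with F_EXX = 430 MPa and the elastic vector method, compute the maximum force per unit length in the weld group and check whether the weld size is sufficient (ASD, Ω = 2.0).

f_max ≈ 1120 N/mm; adequate

Total weld length L_w = 585 mm. Treat welds as unit-width lines.
Centroid: x̄ = 2×120×60 / 585 = 24.62 mm from the vertical weld.
Polar moment about centroid: J = I_x + I_y = [345³/12 + 2×120×172.5²] + [345×24.62² + 2(120³/12 + 120×35.38²)] = 11360000 mm³.
Direct shear f_v = P/L_w = 212×10³ / 585 = 362.4 N/mm (vertical).
Torsion M = P·e = 212×10³ × 245 = 51940000 N·mm.
Critical point at (x, y) = (95.38, 172.5) from centroid. f_tx = M·y/J = 788.6 N/mm; f_ty = M·x/J = 436.1 N/mm.
Resultant f_max = √[f_tx² + (f_v + f_ty)²] = √[788.6² + (362.4 + 436.1)²] = 1122 N/mm.
Capacity per unit length: r_n/Ω = (1/2.0) × 0.6 × 430 × (0.707 × 16) = 1459 N/mm.
1122 ≤ 1459 → adequate.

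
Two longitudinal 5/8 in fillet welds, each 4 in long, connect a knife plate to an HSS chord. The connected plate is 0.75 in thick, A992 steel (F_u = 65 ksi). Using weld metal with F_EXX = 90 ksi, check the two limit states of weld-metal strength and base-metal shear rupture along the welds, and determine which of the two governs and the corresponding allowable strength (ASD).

t_e = 0.707 × 0.625 = 0.4419 in; L = 8 in.
Weld metal: R_n/Ω = (1/2.0) × 0.6 × 90 × 0.4419 × 8 = 95.44 kips.
Base metal (shear rupture): R_n/Ω = (1/2.0) × 0.6 × 65 × 0.75 × 8 = 117 kips.
Governing: weld metal.

R_n/Ω ≈ 95.4 kips (weld metal governs)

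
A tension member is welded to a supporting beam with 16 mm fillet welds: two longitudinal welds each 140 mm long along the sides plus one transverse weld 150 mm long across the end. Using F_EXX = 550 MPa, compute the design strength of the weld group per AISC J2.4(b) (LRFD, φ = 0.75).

t_e = 0.707 × 16 = 11.31 mm.
R_nwl = 0.6 × 550 × 11.31 × 280 × 10⁻³ = 1045 kN (longitudinal, 2 welds).
R_nwt = 0.6 × 550 × 11.31 × 150 × 10⁻³ = 559.9 kN (transverse, base value).
(i) R_nwl + R_nwt = 1605 kN; (ii) 0.85 R_nwl + 1.5 R_nwt = 1728 kN.
R_n = max = 1728 kN [governs: (ii)]; φR_n = 1296 kN.

φR_n ≈ 1300 kN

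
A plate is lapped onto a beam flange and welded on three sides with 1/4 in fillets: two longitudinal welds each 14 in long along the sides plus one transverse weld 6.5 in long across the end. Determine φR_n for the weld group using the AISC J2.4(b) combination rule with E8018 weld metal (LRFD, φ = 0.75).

E80XX → F_EXX = 80 ksi.
t_e = 0.707 × 0.25 = 0.1767 in.
R_nwl = 0.6 × 80 × 0.1767 × 28 = 237.6 kips (longitudinal, 2 welds).
R_nwt = 0.6 × 80 × 0.1767 × 6.5 = 55.15 kips (transverse, base value).
(i) R_nwl + R_nwt = 292.7 kips; (ii) 0.85 R_nwl + 1.5 R_nwt = 284.6 kips.
R_n = max = 292.7 kips [governs: (i)]; φR_n = 219.5 kips.

φR_n ≈ 220 kips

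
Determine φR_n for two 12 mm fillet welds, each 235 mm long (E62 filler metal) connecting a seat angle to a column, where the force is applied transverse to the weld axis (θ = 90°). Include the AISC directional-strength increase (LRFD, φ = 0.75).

φR_n ≈ 1670 kN

E62XX → F_EXX = 620 MPa.
t_e = 0.707 × 12 = 8.484 mm; A_we = 8.484 × 470 = 3987 mm².
Directional factor: 1.0 + 0.5 sin^1.5(90°) = 1.5.
F_nw = 0.6 × 620 × 1.5 = 558 MPa.
φR_n = 0.75 × 558 × 3987 × 10⁻³ = 1669 kN.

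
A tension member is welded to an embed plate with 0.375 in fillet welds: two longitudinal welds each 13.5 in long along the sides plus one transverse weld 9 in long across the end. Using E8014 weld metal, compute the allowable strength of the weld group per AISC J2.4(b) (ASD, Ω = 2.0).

R_n/Ω ≈ 232 kips

E80XX → F_EXX = 80 ksi.
t_e = 0.707 × 0.375 = 0.2651 in.
R_nwl = 0.6 × 80 × 0.2651 × 27 = 343.6 kips (longitudinal, 2 welds).
R_nwt = 0.6 × 80 × 0.2651 × 9 = 114.5 kips (transverse, base value).
(i) R_nwl + R_nwt = 458.1 kips; (ii) 0.85 R_nwl + 1.5 R_nwt = 463.9 kips.
R_n = max = 463.9 kips [governs: (ii)]; R_n/Ω = 231.9 kips.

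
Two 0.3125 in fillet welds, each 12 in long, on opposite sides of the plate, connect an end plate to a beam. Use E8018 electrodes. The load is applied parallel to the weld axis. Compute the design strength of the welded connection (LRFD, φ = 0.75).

φR_n ≈ 191 kips

E80XX → F_EXX = 80 ksi.
Effective throat t_e = 0.707 × 0.3125 = 0.2209 in.
Total length L = 24 in; A_we = 0.2209 × 24 = 5.302 in².
F_nw = 0.6 F_EXX = 0.6 × 80 = 48 ksi.
φR_n = 0.75 × 48 × 5.302 = 190.9 kips.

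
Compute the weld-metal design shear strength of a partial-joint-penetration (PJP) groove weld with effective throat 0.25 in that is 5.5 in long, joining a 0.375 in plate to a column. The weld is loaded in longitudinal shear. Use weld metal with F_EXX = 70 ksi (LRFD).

φR_n ≈ 43.3 kip

Effective throat (given) t_e = 0.25 in.
A_we = 0.25 × 5.5 = 1.375 in².
F_nw = 0.6 F_EXX = 42 ksi.
φR_n = 0.75 × 42 × 1.375 = 43.31 kip.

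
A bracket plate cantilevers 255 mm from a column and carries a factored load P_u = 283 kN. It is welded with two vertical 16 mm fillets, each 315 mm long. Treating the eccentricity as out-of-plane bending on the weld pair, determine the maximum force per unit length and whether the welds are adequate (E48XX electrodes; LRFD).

E48XX → F_EXX = 480 MPa.
L_w = 2 × 315 = 630 mm; section modulus (unit throat) S = 2 × L²/6 = 33080 mm².
Direct shear f_v = P/L_w = 283×10³/630 = 449.2 N/mm.
Moment M = P × e = 283×10³ × 255 = 72165000 N·mm; bending f_b = M/S = 2182 N/mm.
f_max = √(f_v² + f_b²) = √(449.2² + 2182²) = 2228 N/mm.
φr_n = 0.75 × 0.6 × 480 × (0.707 × 16) = 2443 N/mm → adequate.

f_max ≈ 2230 N/mm; adequate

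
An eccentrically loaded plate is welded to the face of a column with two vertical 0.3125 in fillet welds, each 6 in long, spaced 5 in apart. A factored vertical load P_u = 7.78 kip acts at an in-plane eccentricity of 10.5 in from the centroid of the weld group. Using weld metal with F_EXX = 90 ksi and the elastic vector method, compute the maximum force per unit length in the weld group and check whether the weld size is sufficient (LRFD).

f_max ≈ 3.33 kip/in; adequate

Total weld length L_w = 12 in. Treat welds as unit-width lines.
Polar moment about centroid: J = 2[d³/12 + d(b/2)²] = 2[6³/12 + 6×2.5²] = 111 in³.
Direct shear f_v = P/L_w = 7.78 / 12 = 0.6483 kip/in (vertical).
Torsion M = P·e = 7.78 × 10.5 = 81.69 kip·in.
Critical point at (x, y) = (2.5, 3) from centroid. f_tx = M·y/J = 2.208 kip/in; f_ty = M·x/J = 1.84 kip/in.
Resultant f_max = √[f_tx² + (f_v + f_ty)²] = √[2.208² + (0.6483 + 1.84)²] = 3.327 kip/in.
Capacity per unit length: φr_n = 0.75 × 0.6 × 90 × (0.707 × 0.3125) = 8.948 kip/in.
3.327 ≤ 8.948 → adequate.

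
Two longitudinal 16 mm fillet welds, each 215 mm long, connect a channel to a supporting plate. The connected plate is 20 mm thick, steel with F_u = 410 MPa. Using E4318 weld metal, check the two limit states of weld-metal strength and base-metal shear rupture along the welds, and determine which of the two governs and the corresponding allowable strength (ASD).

R_n/Ω ≈ 627 kN (weld metal governs)

E43XX → F_EXX = 430 MPa.
t_e = 0.707 × 16 = 11.31 mm; L = 430 mm.
Weld metal: R_n/Ω = (1/2.0) × 0.6 × 430 × 11.31 × 430 × 10⁻³ = 627.5 kN.
Base metal (shear rupture): R_n/Ω = (1/2.0) × 0.6 × 410 × 20 × 430 × 10⁻³ = 1058 kN.
Governing: weld metal.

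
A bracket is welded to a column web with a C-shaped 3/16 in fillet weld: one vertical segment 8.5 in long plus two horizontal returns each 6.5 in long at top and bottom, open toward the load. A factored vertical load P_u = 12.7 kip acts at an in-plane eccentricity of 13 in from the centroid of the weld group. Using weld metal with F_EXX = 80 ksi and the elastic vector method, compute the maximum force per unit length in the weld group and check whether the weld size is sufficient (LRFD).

f_max ≈ 3.12 kip/in; adequate

Total weld length L_w = 21.5 in. Treat welds as unit-width lines.
Centroid: x̄ = 2×6.5×3.25 / 21.5 = 1.965 in from the vertical weld.
Polar moment about centroid: J = I_x + I_y = [8.5³/12 + 2×6.5×4.25²] + [8.5×1.965² + 2(6.5³/12 + 6.5×1.285²)] = 386 in³.
Direct shear f_v = P/L_w = 12.7 / 21.5 = 0.5907 kip/in (vertical).
Torsion M = P·e = 12.7 × 13 = 165.1 kip·in.
Critical point at (x, y) = (4.535, 4.25) from centroid. f_tx = M·y/J = 1.818 kip/in; f_ty = M·x/J = 1.939 kip/in.
Resultant f_max = √[f_tx² + (f_v + f_ty)²] = √[1.818² + (0.5907 + 1.939)²] = 3.115 kip/in.
Capacity per unit length: φr_n = 0.75 × 0.6 × 80 × (0.707 × 0.1875) = 4.772 kip/in.
3.115 ≤ 4.772 → adequate.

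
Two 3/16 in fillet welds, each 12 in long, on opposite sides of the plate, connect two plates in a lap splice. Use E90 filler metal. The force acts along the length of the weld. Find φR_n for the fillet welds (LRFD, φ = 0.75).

φR_n ≈ 129 kips

E90XX → F_EXX = 90 ksi.
Effective throat t_e = 0.707 × 0.1875 = 0.1326 in.
Total length L = 24 in; A_we = 0.1326 × 24 = 3.181 in².
F_nw = 0.6 F_EXX = 0.6 × 90 = 54 ksi.
φR_n = 0.75 × 54 × 3.181 = 128.9 kips.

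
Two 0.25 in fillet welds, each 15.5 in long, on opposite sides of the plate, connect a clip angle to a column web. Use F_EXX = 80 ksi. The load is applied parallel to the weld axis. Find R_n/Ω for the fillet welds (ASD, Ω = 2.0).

Effective throat t_e = 0.707 × 0.25 = 0.1767 in.
Total length L = 31 in; A_we = 0.1767 × 31 = 5.479 in².
F_nw = 0.6 F_EXX = 0.6 × 80 = 48 ksi.
R_n = 48 × 5.479 = 263 kips; R_n/Ω = 263/2.0 = 131.5 kips.

R_n/Ω ≈ 132 kips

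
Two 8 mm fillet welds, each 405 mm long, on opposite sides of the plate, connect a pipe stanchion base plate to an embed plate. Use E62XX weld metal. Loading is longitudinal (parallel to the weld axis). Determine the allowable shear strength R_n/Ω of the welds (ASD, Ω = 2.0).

R_n/Ω ≈ 852 kN

E62XX → F_EXX = 620 MPa.
Effective throat t_e = 0.707 × 8 = 5.656 mm.
Total length L = 810 mm; A_we = 5.656 × 810 = 4581 mm².
F_nw = 0.6 F_EXX = 0.6 × 620 = 372 MPa.
R_n = 372 × 4581 × 10⁻³ = 1704 kN; R_n/Ω = 1704/2.0 = 852.1 kN.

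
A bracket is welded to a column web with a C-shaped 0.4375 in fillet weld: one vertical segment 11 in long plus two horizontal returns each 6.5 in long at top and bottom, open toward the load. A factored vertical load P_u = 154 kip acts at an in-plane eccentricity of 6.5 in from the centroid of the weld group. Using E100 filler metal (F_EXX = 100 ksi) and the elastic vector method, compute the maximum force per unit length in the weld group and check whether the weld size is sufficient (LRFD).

f_max ≈ 16.8 kip/in; NOT adequate

Total weld length L_w = 24 in. Treat welds as unit-width lines.
Centroid: x̄ = 2×6.5×3.25 / 24 = 1.76 in from the vertical weld.
Polar moment about centroid: J = I_x + I_y = [11³/12 + 2×6.5×5.5²] + [11×1.76² + 2(6.5³/12 + 6.5×1.49²)] = 612.9 in³.
Direct shear f_v = P/L_w = 154 / 24 = 6.417 kip/in (vertical).
Torsion M = P·e = 154 × 6.5 = 1001 kip·in.
Critical point at (x, y) = (4.74, 5.5) from centroid. f_tx = M·y/J = 8.983 kip/in; f_ty = M·x/J = 7.741 kip/in.
Resultant f_max = √[f_tx² + (f_v + f_ty)²] = √[8.983² + (6.417 + 7.741)²] = 16.77 kip/in.
Capacity per unit length: φr_n = 0.75 × 0.6 × 100 × (0.707 × 0.4375) = 13.92 kip/in.
16.77 > 13.92 → NOT adequate.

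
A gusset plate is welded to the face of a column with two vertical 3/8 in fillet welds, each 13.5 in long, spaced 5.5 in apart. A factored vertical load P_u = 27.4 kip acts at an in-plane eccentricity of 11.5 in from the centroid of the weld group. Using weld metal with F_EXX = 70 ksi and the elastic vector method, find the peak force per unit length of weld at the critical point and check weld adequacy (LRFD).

f_max ≈ 4.23 kip/in; adequate

Total weld length L_w = 27 in. Treat welds as unit-width lines.
Polar moment about centroid: J = 2[d³/12 + d(b/2)²] = 2[13.5³/12 + 13.5×2.75²] = 614.2 in³.
Direct shear f_v = P/L_w = 27.4 / 27 = 1.015 kip/in (vertical).
Torsion M = P·e = 27.4 × 11.5 = 315.1 kip·in.
Critical point at (x, y) = (2.75, 6.75) from centroid. f_tx = M·y/J = 3.463 kip/in; f_ty = M·x/J = 1.411 kip/in.
Resultant f_max = √[f_tx² + (f_v + f_ty)²] = √[3.463² + (1.015 + 1.411)²] = 4.228 kip/in.
Capacity per unit length: φr_n = 0.75 × 0.6 × 70 × (0.707 × 0.375) = 8.351 kip/in.
4.228 ≤ 8.351 → adequate.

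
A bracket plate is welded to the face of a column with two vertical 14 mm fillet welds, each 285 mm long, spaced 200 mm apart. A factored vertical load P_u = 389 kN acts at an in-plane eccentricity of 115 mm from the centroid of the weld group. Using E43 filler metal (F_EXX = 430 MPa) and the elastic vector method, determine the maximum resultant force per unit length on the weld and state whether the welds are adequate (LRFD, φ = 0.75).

Total weld length L_w = 570 mm. Treat welds as unit-width lines.
Polar moment about centroid: J = 2[d³/12 + d(b/2)²] = 2[285³/12 + 285×100²] = 9558000 mm³.
Direct shear f_v = P/L_w = 389×10³ / 570 = 682.5 N/mm (vertical).
Torsion M = P·e = 389×10³ × 115 = 44735000 N·mm.
Critical point at (x, y) = (100, 142.5) from centroid. f_tx = M·y/J = 666.9 N/mm; f_ty = M·x/J = 468 N/mm.
Resultant f_max = √[f_tx² + (f_v + f_ty)²] = √[666.9² + (682.5 + 468)²] = 1330 N/mm.
Capacity per unit length: φr_n = 0.75 × 0.6 × 430 × (0.707 × 14) = 1915 N/mm.
1330 ≤ 1915 → adequate.

f_max ≈ 1330 N/mm; adequate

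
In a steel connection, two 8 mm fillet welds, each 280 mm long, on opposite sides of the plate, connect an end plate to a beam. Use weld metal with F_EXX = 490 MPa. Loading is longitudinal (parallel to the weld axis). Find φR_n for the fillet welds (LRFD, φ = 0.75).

Effective throat t_e = 0.707 × 8 = 5.656 mm.
Total length L = 560 mm; A_we = 5.656 × 560 = 3167 mm².
F_nw = 0.6 F_EXX = 0.6 × 490 = 294 MPa.
φR_n = 0.75 × 294 × 3167 × 10⁻³ = 698.4 kN.

φR_n ≈ 698 kN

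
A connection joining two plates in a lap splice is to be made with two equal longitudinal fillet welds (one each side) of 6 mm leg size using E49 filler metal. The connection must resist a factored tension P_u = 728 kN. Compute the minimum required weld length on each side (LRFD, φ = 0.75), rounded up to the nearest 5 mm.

L = 390 mm on each side

E49XX → F_EXX = 490 MPa.
Throat t_e = 0.707 × 6 = 4.242 mm.
φr_n = 0.75 × 0.6 × 490 × 4.242 × 10⁻³ = 0.9354 kN/mm.
L_req = P_u / φr_n = 728 / 0.9354 = 778.3 mm total.
Per side: 778.3 / 2 = 389.2 mm.
Round up → use L = 390 mm on each side.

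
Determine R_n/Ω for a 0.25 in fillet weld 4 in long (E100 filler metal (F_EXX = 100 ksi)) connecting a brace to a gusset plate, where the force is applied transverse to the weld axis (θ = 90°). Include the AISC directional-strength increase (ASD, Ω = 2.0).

t_e = 0.707 × 0.25 = 0.1767 in; A_we = 0.1767 × 4 = 0.707 in².
Directional factor: 1.0 + 0.5 sin^1.5(90°) = 1.5.
F_nw = 0.6 × 100 × 1.5 = 90 ksi.
R_n/Ω = (90 × 0.707) / 2.0 = 31.81 kip.

R_n/Ω ≈ 31.8 kip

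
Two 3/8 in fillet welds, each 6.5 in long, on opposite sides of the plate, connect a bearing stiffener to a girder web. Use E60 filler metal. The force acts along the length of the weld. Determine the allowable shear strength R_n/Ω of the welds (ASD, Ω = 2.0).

R_n/Ω ≈ 62 kips

E60XX → F_EXX = 60 ksi.
Effective throat t_e = 0.707 × 0.375 = 0.2651 in.
Total length L = 13 in; A_we = 0.2651 × 13 = 3.447 in².
F_nw = 0.6 F_EXX = 0.6 × 60 = 36 ksi.
R_n = 36 × 3.447 = 124.1 kips; R_n/Ω = 124.1/2.0 = 62.04 kips.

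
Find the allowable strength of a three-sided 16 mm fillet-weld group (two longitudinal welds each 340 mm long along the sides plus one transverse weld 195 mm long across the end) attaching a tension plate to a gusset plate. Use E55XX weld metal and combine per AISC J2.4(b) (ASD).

R_n/Ω ≈ 1630 kN

E55XX → F_EXX = 550 MPa.
t_e = 0.707 × 16 = 11.31 mm.
R_nwl = 0.6 × 550 × 11.31 × 680 × 10⁻³ = 2538 kN (longitudinal, 2 welds).
R_nwt = 0.6 × 550 × 11.31 × 195 × 10⁻³ = 727.9 kN (transverse, base value).
(i) R_nwl + R_nwt = 3266 kN; (ii) 0.85 R_nwl + 1.5 R_nwt = 3250 kN.
R_n = max = 3266 kN [governs: (i)]; R_n/Ω = 1633 kN.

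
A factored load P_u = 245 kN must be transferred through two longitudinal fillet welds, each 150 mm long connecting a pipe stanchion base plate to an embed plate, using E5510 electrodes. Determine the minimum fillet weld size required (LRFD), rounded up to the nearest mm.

E55XX → F_EXX = 550 MPa.
Total weld length L = 300 mm.
Required throat t_e = P_u / (φ × 0.6 F_EXX × L) = 245 / (0.75 × 0.6 × 550 × 300 × 10⁻³) = 3.3 mm.
Required leg w = t_e / 0.707 = 4.667 mm → use 5 mm.

w = 5 mm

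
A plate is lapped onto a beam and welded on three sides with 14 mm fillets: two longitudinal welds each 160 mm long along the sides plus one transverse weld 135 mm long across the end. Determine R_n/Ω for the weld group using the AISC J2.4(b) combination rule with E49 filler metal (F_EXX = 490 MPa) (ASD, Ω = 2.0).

R_n/Ω ≈ 690 kN

t_e = 0.707 × 14 = 9.898 mm.
R_nwl = 0.6 × 490 × 9.898 × 320 × 10⁻³ = 931.2 kN (longitudinal, 2 welds).
R_nwt = 0.6 × 490 × 9.898 × 135 × 10⁻³ = 392.9 kN (transverse, base value).
(i) R_nwl + R_nwt = 1324 kN; (ii) 0.85 R_nwl + 1.5 R_nwt = 1381 kN.
R_n = max = 1381 kN [governs: (ii)]; R_n/Ω = 690.4 kN.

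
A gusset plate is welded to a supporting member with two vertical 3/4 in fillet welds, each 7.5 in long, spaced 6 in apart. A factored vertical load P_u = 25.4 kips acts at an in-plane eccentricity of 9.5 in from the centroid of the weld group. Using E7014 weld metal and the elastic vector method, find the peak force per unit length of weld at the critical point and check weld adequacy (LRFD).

E70XX → F_EXX = 70 ksi.
Total weld length L_w = 15 in. Treat welds as unit-width lines.
Polar moment about centroid: J = 2[d³/12 + d(b/2)²] = 2[7.5³/12 + 7.5×3²] = 205.3 in³.
Direct shear f_v = P/L_w = 25.4 / 15 = 1.693 kip/in (vertical).
Torsion M = P·e = 25.4 × 9.5 = 241.3 kip·in.
Critical point at (x, y) = (3, 3.75) from centroid. f_tx = M·y/J = 4.407 kip/in; f_ty = M·x/J = 3.526 kip/in.
Resultant f_max = √[f_tx² + (f_v + f_ty)²] = √[4.407² + (1.693 + 3.526)²] = 6.831 kip/in.
Capacity per unit length: φr_n = 0.75 × 0.6 × 70 × (0.707 × 0.75) = 16.7 kip/in.
6.831 ≤ 16.7 → adequate.

f_max ≈ 6.83 kip/in; adequate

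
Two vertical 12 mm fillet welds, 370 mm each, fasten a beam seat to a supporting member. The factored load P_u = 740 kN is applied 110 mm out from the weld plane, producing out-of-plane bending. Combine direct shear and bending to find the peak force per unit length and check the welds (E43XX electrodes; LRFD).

f_max ≈ 2040 N/mm; NOT adequate

E43XX → F_EXX = 430 MPa.
L_w = 2 × 370 = 740 mm; section modulus (unit throat) S = 2 × L²/6 = 45630 mm².
Direct shear f_v = P/L_w = 740×10³/740 = 1000 N/mm.
Moment M = P × e = 740×10³ × 110 = 81400000 N·mm; bending f_b = M/S = 1784 N/mm.
f_max = √(f_v² + f_b²) = √(1000² + 1784²) = 2045 N/mm.
φr_n = 0.75 × 0.6 × 430 × (0.707 × 12) = 1642 N/mm → NOT adequate.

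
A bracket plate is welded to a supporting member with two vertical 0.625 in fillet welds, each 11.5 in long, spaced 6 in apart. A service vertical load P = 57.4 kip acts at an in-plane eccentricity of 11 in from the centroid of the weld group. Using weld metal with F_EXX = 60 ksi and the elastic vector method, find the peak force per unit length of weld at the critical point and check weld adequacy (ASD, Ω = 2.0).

f_max ≈ 10.3 kip/in; NOT adequate

Total weld length L_w = 23 in. Treat welds as unit-width lines.
Polar moment about centroid: J = 2[d³/12 + d(b/2)²] = 2[11.5³/12 + 11.5×3²] = 460.5 in³.
Direct shear f_v = P/L_w = 57.4 / 23 = 2.496 kip/in (vertical).
Torsion M = P·e = 57.4 × 11 = 631.4 kip·in.
Critical point at (x, y) = (3, 5.75) from centroid. f_tx = M·y/J = 7.884 kip/in; f_ty = M·x/J = 4.114 kip/in.
Resultant f_max = √[f_tx² + (f_v + f_ty)²] = √[7.884² + (2.496 + 4.114)²] = 10.29 kip/in.
Capacity per unit length: r_n/Ω = (1/2.0) × 0.6 × 60 × (0.707 × 0.625) = 7.954 kip/in.
10.29 > 7.954 → NOT adequate.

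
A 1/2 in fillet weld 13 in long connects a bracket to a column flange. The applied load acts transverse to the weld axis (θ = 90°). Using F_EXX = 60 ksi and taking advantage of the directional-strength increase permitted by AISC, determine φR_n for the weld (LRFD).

t_e = 0.707 × 0.5 = 0.3535 in; A_we = 0.3535 × 13 = 4.595 in².
Directional factor: 1.0 + 0.5 sin^1.5(90°) = 1.5.
F_nw = 0.6 × 60 × 1.5 = 54 ksi.
φR_n = 0.75 × 54 × 4.595 = 186.1 kip.

φR_n ≈ 186 kip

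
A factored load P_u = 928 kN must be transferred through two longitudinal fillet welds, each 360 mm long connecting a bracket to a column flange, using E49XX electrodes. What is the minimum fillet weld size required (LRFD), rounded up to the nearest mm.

E49XX → F_EXX = 490 MPa.
Total weld length L = 720 mm.
Required throat t_e = P_u / (φ × 0.6 F_EXX × L) = 928 / (0.75 × 0.6 × 490 × 720 × 10⁻³) = 5.845 mm.
Required leg w = t_e / 0.707 = 8.268 mm → use 9 mm.

w = 9 mm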